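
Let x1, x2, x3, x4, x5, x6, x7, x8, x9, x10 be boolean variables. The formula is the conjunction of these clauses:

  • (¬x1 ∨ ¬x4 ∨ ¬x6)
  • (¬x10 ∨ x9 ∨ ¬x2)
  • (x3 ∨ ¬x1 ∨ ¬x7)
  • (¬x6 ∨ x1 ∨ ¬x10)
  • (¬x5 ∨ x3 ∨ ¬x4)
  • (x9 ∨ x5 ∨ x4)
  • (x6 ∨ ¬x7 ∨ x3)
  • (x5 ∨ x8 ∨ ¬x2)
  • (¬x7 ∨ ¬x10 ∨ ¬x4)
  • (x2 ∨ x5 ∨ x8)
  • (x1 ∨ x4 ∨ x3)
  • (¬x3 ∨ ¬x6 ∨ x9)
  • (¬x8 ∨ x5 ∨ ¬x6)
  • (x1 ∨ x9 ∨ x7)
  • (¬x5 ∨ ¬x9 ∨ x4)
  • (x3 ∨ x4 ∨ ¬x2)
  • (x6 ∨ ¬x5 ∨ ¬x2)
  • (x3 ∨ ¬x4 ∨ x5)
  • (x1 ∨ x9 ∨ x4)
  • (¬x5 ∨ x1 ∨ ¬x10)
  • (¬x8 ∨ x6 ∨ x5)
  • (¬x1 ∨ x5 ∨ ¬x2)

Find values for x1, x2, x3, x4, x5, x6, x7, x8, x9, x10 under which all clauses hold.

x1=True  x2=False  x3=True  x4=False  x5=True  x6=False  x7=False  x8=False  x9=False  x10=False

Check each clause:
  1. (¬x4 ∨ ¬x1 ∨ ¬x6) — ¬x6 is true.
  2. (x9 ∨ ¬x10 ∨ ¬x2) — ¬x10 is true.
  3. (¬x1 ∨ x3 ∨ ¬x7) — ¬x7 is true.
  4. (x1 ∨ ¬x10 ∨ ¬x6) — x1 is true.
  5. (x3 ∨ ¬x4 ∨ ¬x5) — x3 is true.
  6. (x9 ∨ x5 ∨ x4) — x5 is true.
  7. (x6 ∨ ¬x7 ∨ x3) — ¬x7 is true.
  8. (x5 ∨ x8 ∨ ¬x2) — x5 is true.
  9. (¬x7 ∨ ¬x10 ∨ ¬x4) — ¬x7 is true.
  10. (x8 ∨ x2 ∨ x5) — x5 is true.
  11. (x3 ∨ x4 ∨ x1) — x1 is true.
  12. (x9 ∨ ¬x3 ∨ ¬x6) — ¬x6 is true.
  13. (¬x6 ∨ ¬x8 ∨ x5) — ¬x8 is true.
  14. (x1 ∨ x7 ∨ x9) — x1 is true.
  15. (¬x5 ∨ x4 ∨ ¬x9) — ¬x9 is true.
  16. (¬x2 ∨ x3 ∨ x4) — x3 is true.
  17. (x6 ∨ ¬x2 ∨ ¬x5) — ¬x2 is true.
  18. (¬x4 ∨ x3 ∨ x5) — x3 is true.
  19. (x9 ∨ x1 ∨ x4) — x1 is true.
  20. (¬x5 ∨ ¬x10 ∨ x1) — x1 is true.
  21. (¬x8 ∨ x6 ∨ x5) — ¬x8 is true.
  22. (¬x2 ∨ x5 ∨ ¬x1) — x5 is true.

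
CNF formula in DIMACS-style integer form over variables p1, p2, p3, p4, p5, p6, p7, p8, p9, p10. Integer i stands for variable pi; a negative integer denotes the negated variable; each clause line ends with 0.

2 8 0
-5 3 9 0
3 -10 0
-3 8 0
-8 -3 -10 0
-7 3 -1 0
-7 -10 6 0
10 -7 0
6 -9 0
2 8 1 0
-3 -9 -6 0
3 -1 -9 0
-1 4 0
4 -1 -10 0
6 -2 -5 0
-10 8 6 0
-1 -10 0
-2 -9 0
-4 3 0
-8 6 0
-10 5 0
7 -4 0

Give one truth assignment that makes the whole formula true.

p1=False, p2=True, p3=True, p4=False, p5=True, p6=True, p7=False, p8=True, p9=False, p10=False

Set p1 = False and propagate.
Branch on p2: take p2 = True.
  then p9 is forced to False.
Try p3 = True.
  then p8 is forced to True.
  then p10 is forced to False.
  then p7 is forced to False.
  then p6 is forced to True.
  then p4 is forced to False.
p5 is now unconstrained; take p5 = True.
Check each clause:
  1. {p2, p8} — p8 is true.
  2. {p9, p3, ¬p5} — p3 is true.
  3. {p3, ¬p10} — p3 is true.
  4. {¬p3, p8} — p8 is true.
  5. {¬p3, ¬p10, ¬p8} — ¬p10 is true.
  6. {p3, ¬p7, ¬p1} — ¬p7 is true.
  7. {¬p10, p6, ¬p7} — ¬p7 is true.
  8. {¬p7, p10} — ¬p7 is true.
  9. {p6, ¬p9} — p6 is true.
  10. {p1, p8, p2} — p8 is true.
  11. {¬p3, ¬p9, ¬p6} — ¬p9 is true.
  12. {¬p9, p3, ¬p1} — p3 is true.
  13. {¬p1, p4} — ¬p1 is true.
  14. {¬p1, p4, ¬p10} — ¬p10 is true.
  15. {¬p2, ¬p5, p6} — p6 is true.
  16. {p6, p8, ¬p10} — p8 is true.
  17. {¬p1, ¬p10} — ¬p10 is true.
  18. {¬p2, ¬p9} — ¬p9 is true.
  19. {p3, ¬p4} — p3 is true.
  20. {p6, ¬p8} — p6 is true.
  21. {¬p10, p5} — p5 is true.
  22. {p7, ¬p4} — ¬p4 is true.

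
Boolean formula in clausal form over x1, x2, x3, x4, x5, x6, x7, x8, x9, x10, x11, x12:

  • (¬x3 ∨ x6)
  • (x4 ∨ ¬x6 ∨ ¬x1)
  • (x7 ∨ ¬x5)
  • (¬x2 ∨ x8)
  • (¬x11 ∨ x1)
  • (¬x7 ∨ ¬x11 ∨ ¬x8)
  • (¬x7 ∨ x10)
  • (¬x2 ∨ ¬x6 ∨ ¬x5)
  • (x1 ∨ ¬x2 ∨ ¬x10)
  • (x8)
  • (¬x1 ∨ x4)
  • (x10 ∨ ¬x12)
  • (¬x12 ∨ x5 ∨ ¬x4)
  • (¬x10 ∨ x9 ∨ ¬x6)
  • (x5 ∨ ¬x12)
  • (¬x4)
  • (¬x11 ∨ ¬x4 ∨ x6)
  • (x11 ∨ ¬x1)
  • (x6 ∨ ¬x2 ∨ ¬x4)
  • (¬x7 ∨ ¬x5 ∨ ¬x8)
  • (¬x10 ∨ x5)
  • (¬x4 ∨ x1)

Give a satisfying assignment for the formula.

x1 = False, x2 = True, x3 = True, x4 = False, x5 = False, x6 = True, x7 = False, x8 = True, x9 = True, x10 = False, x11 = False, x12 = False

Unit propagation: (x8) forces x8 = True.
Unit propagation: (¬x4) forces x4 = False.
(¬x1) is a unit clause, so x1 = False.
Unit propagation: (¬x11) forces x11 = False.
Pure literal: x9 appears only positively; assign x9 = True.
x12 occurs only negated in the remaining clauses — set x12 = False.
Try x2 = True.
  then x10 is forced to False.
  then x7 is forced to False.
  then x5 is forced to False.
The remaining clauses are satisfied by x3 = True, x6 = True.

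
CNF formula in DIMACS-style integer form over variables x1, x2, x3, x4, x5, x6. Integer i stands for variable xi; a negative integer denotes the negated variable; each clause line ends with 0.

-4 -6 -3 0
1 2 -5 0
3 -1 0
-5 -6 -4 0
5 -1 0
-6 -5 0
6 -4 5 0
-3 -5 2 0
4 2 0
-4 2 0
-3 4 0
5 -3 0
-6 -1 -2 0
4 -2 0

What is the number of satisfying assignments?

4

The models are:
  x1=F x2=T x3=F x4=T x5=F x6=T
  x1=F x2=T x3=F x4=T x5=T x6=F
  x1=F x2=T x3=T x4=T x5=T x6=F
  x1=T x2=T x3=T x4=T x5=T x6=F
That's 4 in total.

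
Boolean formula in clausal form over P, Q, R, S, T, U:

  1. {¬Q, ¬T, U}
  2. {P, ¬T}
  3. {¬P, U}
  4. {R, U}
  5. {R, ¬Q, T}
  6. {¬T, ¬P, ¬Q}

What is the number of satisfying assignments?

20

Case analysis on T and P:
  T=T, P=T: remaining (Q,R,S,U) ∈ {(F,F,F,T); (F,F,T,T); (F,T,F,T); (F,T,T,T)} — 4.
  T=T, P=F: a clause becomes empty — 0.
  T=F, P=T: S free; 3 ways for (Q,R,U) × 2^1 = 6.
  T=F, P=F: S free; 5 ways for (Q,R,U) × 2^1 = 10.
Total: 4 + 0 + 6 + 10 = 20.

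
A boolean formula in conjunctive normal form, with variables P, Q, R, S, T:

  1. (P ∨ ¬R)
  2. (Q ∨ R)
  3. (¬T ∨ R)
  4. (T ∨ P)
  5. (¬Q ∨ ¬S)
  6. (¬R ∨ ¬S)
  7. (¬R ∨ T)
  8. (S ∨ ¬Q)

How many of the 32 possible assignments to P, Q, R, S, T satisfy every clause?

1

The models are:
  P=1 Q=0 R=1 S=0 T=1
That's 1 in total.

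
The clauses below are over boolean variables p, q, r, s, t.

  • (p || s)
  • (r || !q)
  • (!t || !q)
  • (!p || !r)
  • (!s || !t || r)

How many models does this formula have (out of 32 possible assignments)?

7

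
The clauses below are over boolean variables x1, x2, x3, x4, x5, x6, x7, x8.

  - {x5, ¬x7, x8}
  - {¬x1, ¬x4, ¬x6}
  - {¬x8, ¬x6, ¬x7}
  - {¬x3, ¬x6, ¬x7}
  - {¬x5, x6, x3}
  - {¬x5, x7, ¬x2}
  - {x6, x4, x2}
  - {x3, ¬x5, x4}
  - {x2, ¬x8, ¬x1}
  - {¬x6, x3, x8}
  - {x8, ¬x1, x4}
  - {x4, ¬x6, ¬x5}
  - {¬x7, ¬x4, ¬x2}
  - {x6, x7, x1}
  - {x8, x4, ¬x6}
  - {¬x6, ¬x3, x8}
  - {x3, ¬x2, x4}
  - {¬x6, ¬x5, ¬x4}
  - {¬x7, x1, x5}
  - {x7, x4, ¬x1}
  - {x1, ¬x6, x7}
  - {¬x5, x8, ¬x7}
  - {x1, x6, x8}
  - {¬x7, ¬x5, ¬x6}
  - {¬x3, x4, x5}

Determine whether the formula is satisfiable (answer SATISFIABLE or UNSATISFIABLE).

Try x1 = True.
Try x2 = True.
Branch on x3: take x3 = True.
The remaining clauses are satisfied by x4 = False, x5 = True, x6 = False, x7 = True, x8 = True.
Every clause has at least one true literal under this assignment.
So x1=T, x2=T, x3=T, x4=F, x5=T, x6=F, x7=T, x8=T is a satisfying assignment.

SATISFIABLE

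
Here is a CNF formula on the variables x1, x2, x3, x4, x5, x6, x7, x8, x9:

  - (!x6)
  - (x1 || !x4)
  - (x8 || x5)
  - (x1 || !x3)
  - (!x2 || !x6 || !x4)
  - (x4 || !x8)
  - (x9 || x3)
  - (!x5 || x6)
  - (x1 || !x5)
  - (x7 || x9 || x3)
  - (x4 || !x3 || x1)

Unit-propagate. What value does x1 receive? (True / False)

(!x6) stands alone — x6 = False.
(x6 || !x5) with x6 = False leaves only !x5, so x5 = False.
In (x5 || x8), x5 is now false; x8 must hold, so x8 = True.
(x4 || !x8) with x8 = True leaves only x4, so x4 = True.
(x1 || !x4) with x4 = True leaves only x1, so x1 = True.

True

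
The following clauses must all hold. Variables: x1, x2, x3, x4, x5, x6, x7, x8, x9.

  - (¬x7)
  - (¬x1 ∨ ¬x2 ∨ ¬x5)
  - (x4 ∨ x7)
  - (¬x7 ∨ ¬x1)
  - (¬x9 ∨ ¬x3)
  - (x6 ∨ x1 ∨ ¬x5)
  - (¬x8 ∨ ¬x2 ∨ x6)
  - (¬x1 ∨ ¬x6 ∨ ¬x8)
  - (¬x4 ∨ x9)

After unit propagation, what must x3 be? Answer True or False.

Unit clause (¬x7) sets x7 = False.
From (x7 ∨ x4) and x7 = False: x4 = True.
(¬x4 ∨ x9): since x4 = True, the clause reduces to (x9). x9 = True.
From (¬x9 ∨ ¬x3) and x9 = True: x3 = False.

False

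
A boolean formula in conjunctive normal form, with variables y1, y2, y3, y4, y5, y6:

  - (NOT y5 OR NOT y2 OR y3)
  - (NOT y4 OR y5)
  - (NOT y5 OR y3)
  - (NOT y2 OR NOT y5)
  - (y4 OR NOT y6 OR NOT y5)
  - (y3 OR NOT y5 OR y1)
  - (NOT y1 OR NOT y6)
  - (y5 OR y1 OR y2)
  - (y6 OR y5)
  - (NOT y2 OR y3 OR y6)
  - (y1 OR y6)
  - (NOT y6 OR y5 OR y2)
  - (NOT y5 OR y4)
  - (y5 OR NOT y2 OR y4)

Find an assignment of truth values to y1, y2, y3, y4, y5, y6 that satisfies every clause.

y1 = True, y2 = False, y3 = True, y4 = True, y5 = True, y6 = False

Pure literal: y3 appears only positively; assign y3 = True.
Set y1 = True and propagate.
  then y6 is forced to False.
  then y5 is forced to True.
  then y2 is forced to False.
  then y4 is forced to True.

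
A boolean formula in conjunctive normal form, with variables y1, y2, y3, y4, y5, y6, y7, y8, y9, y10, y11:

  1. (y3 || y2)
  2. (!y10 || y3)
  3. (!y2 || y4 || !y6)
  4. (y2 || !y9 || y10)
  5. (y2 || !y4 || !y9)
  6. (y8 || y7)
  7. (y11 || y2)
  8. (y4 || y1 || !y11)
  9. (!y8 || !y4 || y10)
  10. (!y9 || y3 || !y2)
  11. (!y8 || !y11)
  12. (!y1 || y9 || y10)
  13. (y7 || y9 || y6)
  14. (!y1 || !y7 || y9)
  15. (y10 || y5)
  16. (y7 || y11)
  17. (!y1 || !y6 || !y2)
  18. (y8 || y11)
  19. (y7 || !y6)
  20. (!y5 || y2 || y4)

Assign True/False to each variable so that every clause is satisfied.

y3 occurs only positively in the remaining clauses — set y3 = True.
Branch on y1: take y1 = False.
Set y2 = True and propagate.
Branch on y4: take y4 = True.
For the remaining variables, y5 = False, y6 = False, y7 = True, y8 = False, y9 = True, y10 = True, y11 = True works.

y1=0, y2=1, y3=1, y4=1, y5=0, y6=0, y7=1, y8=0, y9=1, y10=1, y11=1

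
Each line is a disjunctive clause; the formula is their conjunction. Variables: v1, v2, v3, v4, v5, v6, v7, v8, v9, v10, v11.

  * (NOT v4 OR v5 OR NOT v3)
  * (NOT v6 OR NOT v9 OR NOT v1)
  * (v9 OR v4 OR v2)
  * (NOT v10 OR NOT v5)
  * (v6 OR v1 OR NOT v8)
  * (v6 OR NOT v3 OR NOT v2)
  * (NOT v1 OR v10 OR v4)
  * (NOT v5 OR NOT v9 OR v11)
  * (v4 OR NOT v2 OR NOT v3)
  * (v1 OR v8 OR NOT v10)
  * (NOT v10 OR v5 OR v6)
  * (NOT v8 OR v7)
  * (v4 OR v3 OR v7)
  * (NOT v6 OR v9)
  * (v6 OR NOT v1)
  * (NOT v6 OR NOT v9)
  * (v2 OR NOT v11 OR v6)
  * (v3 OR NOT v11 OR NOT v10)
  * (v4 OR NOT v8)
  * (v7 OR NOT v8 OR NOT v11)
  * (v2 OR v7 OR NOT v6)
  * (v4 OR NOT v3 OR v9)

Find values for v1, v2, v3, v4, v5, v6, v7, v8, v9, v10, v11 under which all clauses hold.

v1=F, v2=T, v3=F, v4=F, v5=T, v6=F, v7=T, v8=F, v9=F, v10=F, v11=F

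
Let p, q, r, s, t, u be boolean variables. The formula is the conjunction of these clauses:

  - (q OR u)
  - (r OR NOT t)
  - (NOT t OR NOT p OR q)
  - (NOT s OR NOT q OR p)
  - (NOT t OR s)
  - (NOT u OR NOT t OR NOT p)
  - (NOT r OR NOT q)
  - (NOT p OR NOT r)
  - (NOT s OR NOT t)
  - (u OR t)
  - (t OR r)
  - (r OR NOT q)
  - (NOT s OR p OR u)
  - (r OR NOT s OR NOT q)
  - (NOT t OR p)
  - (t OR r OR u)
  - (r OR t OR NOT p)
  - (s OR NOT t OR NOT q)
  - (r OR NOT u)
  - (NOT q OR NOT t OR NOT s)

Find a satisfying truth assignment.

Set p = False and propagate.
  then t is forced to False.
  then u is forced to True.
  then r is forced to True.
  then q is forced to False.
s is now unconstrained; take s = False.

p=False, q=False, r=True, s=False, t=False, u=True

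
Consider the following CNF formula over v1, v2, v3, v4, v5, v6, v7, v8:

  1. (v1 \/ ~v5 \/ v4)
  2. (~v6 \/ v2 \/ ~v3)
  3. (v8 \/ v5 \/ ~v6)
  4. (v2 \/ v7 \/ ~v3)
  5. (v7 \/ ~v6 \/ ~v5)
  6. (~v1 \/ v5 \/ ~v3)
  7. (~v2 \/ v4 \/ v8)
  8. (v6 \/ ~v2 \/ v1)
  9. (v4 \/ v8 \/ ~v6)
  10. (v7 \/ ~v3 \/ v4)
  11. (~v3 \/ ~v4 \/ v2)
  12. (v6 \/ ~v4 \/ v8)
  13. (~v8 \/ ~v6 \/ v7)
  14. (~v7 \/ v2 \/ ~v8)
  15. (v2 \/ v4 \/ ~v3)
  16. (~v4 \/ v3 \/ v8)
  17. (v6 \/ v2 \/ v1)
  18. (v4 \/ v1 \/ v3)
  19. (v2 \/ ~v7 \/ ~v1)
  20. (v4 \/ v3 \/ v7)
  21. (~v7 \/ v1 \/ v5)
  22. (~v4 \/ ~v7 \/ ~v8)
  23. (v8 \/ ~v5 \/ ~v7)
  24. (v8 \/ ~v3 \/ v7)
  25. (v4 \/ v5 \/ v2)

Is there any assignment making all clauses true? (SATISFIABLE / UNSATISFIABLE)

SATISFIABLE

Branch on v1: take v1 = True.
Set v2 = False and propagate.
  then v7 is forced to False.
  then v3 is forced to False.
  then v4 is forced to True.
  then v8 is forced to True.
  then v6 is forced to False.
v5 is now unconstrained; take v5 = True.
So v1=True, v2=False, v3=False, v4=True, v5=True, v6=False, v7=False, v8=True is a satisfying assignment.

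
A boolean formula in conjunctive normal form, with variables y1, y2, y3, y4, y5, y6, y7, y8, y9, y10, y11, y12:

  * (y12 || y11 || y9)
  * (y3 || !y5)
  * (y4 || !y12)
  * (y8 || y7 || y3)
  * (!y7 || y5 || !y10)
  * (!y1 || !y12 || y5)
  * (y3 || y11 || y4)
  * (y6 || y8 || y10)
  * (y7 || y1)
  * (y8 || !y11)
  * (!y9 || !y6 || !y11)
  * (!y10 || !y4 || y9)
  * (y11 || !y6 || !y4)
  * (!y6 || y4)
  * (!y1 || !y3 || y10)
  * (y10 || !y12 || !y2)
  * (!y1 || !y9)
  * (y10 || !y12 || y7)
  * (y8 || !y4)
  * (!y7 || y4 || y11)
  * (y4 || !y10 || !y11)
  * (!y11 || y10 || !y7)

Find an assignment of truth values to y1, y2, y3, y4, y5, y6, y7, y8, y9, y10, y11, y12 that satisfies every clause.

y1=T, y2=F, y3=F, y4=F, y5=F, y6=F, y7=F, y8=T, y9=F, y10=F, y11=T, y12=F

Pure literal: y2 appears only negated; assign y2 = False.
Pure literal: y8 appears only positively; assign y8 = True.
Try y1 = True.
  then y9 is forced to False.
For the remaining variables, y3 = False, y4 = False, y5 = False, y6 = False, y7 = False, y10 = False, y11 = True, y12 = False works.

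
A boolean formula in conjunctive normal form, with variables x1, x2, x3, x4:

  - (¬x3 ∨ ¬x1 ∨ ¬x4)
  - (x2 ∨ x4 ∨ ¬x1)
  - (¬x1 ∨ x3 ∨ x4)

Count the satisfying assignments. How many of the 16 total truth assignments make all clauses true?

11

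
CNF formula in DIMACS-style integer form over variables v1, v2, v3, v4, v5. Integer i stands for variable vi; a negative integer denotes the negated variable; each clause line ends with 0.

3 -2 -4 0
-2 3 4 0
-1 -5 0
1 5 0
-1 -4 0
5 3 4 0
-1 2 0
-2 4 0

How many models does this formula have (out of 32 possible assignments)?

5

Satisfying assignments:
  v1=F v2=F v3=F v4=F v5=T
  v1=F v2=F v3=F v4=T v5=T
  v1=F v2=F v3=T v4=F v5=T
  v1=F v2=F v3=T v4=T v5=T
  v1=F v2=T v3=T v4=T v5=T
That's 5 in total.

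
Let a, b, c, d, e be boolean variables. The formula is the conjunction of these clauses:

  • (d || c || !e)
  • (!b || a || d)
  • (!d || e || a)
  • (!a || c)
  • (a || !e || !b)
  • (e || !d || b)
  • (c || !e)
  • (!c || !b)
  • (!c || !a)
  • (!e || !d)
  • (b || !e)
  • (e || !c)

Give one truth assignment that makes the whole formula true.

a=F  b=F  c=F  d=F  e=F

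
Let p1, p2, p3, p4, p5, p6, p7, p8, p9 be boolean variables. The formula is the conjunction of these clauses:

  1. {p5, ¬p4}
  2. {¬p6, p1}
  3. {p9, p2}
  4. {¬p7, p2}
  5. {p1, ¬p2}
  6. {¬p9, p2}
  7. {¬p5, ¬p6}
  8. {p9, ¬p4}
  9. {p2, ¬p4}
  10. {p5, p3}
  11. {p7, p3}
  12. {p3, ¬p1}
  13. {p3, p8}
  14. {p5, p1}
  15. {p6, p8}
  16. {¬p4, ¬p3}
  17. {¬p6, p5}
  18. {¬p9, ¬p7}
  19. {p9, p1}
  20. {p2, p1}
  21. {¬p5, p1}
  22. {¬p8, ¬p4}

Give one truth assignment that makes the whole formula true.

p1=T  p2=T  p3=T  p4=F  p5=F  p6=F  p7=T  p8=T  p9=F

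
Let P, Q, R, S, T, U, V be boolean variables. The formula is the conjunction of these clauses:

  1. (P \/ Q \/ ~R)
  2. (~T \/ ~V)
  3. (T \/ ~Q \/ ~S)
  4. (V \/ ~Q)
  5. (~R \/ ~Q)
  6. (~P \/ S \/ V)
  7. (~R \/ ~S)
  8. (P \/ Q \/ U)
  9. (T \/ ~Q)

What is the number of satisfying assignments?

16

Split on Q, then P.
  Q=1, P=1: a clause becomes empty — 0.
  Q=1, P=0: a clause becomes empty — 0.
  Q=0, P=1: U free; 5 ways for (R,S,T,V) × 2^1 = 10.
  Q=0, P=0: S free; 3 ways for (R,T,U,V) × 2^1 = 6.
Total: 0 + 0 + 10 + 6 = 16.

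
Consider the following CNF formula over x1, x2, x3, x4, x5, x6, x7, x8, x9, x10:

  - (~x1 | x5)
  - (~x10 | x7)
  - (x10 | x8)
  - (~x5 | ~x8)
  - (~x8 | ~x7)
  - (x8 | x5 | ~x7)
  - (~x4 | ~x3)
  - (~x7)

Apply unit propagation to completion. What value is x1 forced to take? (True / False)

Unit clause (~x7) sets x7 = False.
From (~x10 | x7) and x7 = False: x10 = False.
From (x10 | x8) and x10 = False: x8 = True.
(~x5 | ~x8) with x8 = True leaves only ~x5, so x5 = False.
From (~x1 | x5) and x5 = False: x1 = False.

False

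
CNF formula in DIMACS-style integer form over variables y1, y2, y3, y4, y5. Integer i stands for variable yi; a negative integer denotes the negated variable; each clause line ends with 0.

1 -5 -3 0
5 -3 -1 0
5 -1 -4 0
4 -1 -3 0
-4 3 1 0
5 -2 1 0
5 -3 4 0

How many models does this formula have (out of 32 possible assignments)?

12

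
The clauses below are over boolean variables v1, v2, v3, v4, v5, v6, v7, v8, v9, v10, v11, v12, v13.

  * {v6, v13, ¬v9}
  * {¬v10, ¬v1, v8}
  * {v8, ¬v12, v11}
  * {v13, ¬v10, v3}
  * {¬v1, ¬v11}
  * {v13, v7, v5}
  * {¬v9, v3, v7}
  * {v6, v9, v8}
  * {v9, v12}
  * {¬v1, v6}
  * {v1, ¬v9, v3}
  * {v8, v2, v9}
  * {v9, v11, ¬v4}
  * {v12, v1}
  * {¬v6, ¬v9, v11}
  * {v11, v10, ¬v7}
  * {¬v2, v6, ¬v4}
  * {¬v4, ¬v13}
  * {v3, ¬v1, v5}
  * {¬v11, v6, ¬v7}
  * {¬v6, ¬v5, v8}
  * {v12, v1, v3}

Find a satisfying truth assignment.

v1=0, v2=1, v3=0, v4=0, v5=0, v6=0, v7=0, v8=1, v9=0, v10=0, v11=1, v12=1, v13=1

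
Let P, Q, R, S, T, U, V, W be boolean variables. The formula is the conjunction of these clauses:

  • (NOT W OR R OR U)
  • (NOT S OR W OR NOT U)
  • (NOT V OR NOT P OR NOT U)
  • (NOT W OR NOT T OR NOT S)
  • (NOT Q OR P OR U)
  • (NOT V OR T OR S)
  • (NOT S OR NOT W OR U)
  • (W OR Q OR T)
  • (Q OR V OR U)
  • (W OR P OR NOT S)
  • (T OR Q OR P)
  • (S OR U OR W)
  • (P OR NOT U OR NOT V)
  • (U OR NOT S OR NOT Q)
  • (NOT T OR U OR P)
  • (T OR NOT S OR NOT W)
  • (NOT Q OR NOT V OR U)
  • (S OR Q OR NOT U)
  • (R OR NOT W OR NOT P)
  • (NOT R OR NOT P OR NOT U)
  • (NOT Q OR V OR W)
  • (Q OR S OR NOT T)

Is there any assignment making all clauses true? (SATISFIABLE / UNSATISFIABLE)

Branch on P: take P = False.
Try Q = True.
  then U is forced to True.
  then V is forced to False.
  then W is forced to True.
Try S = False.
R, T are now unconstrained; take R = False, T = True.
Every clause has at least one true literal under this assignment.
So P=0, Q=1, R=0, S=0, T=1, U=1, V=0, W=1 is a satisfying assignment.

SATISFIABLE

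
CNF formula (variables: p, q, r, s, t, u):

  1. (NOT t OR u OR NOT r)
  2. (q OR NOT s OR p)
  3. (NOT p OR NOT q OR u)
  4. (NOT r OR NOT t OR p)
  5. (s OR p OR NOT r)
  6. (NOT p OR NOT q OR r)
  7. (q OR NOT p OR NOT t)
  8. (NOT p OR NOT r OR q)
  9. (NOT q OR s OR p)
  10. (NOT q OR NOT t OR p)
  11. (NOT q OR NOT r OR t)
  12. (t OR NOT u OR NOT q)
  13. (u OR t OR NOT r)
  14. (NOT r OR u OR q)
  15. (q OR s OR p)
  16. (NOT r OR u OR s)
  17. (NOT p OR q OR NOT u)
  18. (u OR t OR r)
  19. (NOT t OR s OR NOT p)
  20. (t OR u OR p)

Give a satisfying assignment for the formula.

Branch on p: take p = True.
Try q = True.
  then u is forced to True.
  then r is forced to True.
  then t is forced to True.
  then s is forced to True.

p=True  q=True  r=True  s=True  t=True  u=True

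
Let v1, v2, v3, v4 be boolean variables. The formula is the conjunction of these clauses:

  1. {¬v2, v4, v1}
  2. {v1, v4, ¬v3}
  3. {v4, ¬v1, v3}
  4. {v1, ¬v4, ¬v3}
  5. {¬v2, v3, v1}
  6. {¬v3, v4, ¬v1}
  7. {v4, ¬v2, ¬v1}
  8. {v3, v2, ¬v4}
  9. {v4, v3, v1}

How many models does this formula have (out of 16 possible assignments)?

3

Satisfying assignments:
  v1=T v2=F v3=T v4=T
  v1=T v2=T v3=F v4=T
  v1=T v2=T v3=T v4=T
That's 3 in total.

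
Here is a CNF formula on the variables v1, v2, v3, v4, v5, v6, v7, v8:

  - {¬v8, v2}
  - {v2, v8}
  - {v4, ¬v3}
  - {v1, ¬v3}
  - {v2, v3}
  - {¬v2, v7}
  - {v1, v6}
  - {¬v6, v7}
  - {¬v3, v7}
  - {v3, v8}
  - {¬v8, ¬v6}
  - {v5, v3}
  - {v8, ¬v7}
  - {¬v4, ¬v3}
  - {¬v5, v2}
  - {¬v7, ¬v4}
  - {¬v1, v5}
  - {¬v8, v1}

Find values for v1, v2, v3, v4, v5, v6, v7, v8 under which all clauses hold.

Branch on v1: take v1 = True.
  then v5 is forced to True.
  then v2 is forced to True.
  then v7 is forced to True.
  then v8 is forced to True.
  then v6 is forced to False.
  then v4 is forced to False.
  then v3 is forced to False.

v1=True  v2=True  v3=False  v4=False  v5=True  v6=False  v7=True  v8=True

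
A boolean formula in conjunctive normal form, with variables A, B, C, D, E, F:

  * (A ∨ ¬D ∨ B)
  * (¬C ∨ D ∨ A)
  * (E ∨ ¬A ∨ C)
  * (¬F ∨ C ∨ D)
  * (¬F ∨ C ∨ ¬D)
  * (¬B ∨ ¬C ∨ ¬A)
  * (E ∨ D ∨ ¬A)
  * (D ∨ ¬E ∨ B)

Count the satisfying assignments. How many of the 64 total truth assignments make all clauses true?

Split on D, then A.
  D=T, A=T: 6 of the 16 assignments to (B,C,E,F) work.
  D=T, A=F: E free; 3 ways for (B,C,F) × 2^1 = 6.
  D=F, A=T: remaining (B,C,E,F) ∈ {(T,F,T,F)} — 1.
  D=F, A=F: remaining (B,C,E,F) ∈ {(F,F,F,F); (T,F,F,F); (T,F,T,F)} — 3.
Total: 6 + 6 + 1 + 3 = 16.

16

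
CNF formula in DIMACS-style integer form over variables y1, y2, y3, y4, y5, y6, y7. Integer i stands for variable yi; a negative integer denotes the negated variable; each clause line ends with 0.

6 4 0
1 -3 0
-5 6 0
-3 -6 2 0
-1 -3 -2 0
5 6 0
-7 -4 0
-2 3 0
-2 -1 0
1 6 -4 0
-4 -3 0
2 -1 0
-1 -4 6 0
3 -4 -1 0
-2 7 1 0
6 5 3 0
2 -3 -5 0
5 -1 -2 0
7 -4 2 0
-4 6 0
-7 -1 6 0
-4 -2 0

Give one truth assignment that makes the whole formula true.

y1 = False, y2 = False, y3 = False, y4 = False, y5 = True, y6 = True, y7 = False

Branch on y1: take y1 = False.
  then y3 is forced to False.
  then y2 is forced to False.
The remaining clauses are satisfied by y4 = False, y5 = True, y6 = True, y7 = False.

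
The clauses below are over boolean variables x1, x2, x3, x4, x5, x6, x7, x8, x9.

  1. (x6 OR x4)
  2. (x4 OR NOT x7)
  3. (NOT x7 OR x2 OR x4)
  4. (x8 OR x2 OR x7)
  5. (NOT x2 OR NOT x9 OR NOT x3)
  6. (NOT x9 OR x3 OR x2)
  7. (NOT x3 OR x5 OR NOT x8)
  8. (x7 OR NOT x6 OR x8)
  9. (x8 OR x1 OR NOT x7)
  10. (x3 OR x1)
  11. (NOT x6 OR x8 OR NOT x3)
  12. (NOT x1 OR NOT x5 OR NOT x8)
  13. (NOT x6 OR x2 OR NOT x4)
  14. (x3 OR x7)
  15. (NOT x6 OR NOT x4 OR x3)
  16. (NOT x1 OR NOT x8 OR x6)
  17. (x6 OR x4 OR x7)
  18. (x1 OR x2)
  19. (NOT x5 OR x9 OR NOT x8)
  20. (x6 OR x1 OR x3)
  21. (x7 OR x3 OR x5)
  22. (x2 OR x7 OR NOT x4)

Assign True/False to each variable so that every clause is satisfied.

x1=True  x2=True  x3=True  x4=True  x5=False  x6=False  x7=False  x8=False  x9=False

Check each clause:
  1. (x6 OR x4) — x4 is true.
  2. (NOT x7 OR x4) — NOT x7 is true.
  3. (x4 OR x2 OR NOT x7) — NOT x7 is true.
  4. (x8 OR x7 OR x2) — x2 is true.
  5. (NOT x9 OR NOT x3 OR NOT x2) — NOT x9 is true.
  6. (x2 OR x3 OR NOT x9) — x2 is true.
  7. (x5 OR NOT x3 OR NOT x8) — NOT x8 is true.
  8. (x7 OR x8 OR NOT x6) — NOT x6 is true.
  9. (x1 OR NOT x7 OR x8) — x1 is true.
  10. (x3 OR x1) — x1 is true.
  11. (NOT x3 OR NOT x6 OR x8) — NOT x6 is true.
  12. (NOT x1 OR NOT x5 OR NOT x8) — NOT x8 is true.
  13. (x2 OR NOT x6 OR NOT x4) — x2 is true.
  14. (x3 OR x7) — x3 is true.
  15. (x3 OR NOT x4 OR NOT x6) — NOT x6 is true.
  16. (NOT x8 OR x6 OR NOT x1) — NOT x8 is true.
  17. (x4 OR x7 OR x6) — x4 is true.
  18. (x2 OR x1) — x1 is true.
  19. (x9 OR NOT x8 OR NOT x5) — NOT x8 is true.
  20. (x3 OR x1 OR x6) — x1 is true.
  21. (x3 OR x7 OR x5) — x3 is true.
  22. (x7 OR x2 OR NOT x4) — x2 is true.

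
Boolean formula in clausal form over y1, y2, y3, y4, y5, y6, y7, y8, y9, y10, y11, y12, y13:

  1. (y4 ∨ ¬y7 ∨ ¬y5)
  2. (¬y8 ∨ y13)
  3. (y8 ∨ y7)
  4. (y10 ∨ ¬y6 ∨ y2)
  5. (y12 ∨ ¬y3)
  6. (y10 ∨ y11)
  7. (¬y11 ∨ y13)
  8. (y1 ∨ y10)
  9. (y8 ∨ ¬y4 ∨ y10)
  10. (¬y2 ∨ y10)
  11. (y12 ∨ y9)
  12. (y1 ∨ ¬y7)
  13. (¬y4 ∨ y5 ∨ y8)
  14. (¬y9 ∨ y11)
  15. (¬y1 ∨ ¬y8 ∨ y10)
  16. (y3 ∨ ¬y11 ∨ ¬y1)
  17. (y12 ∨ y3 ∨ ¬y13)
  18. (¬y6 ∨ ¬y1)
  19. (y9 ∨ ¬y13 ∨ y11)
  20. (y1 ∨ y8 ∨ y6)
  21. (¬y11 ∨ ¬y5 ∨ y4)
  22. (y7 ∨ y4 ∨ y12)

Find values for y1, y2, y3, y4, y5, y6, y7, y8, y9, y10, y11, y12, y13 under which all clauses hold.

y1=0  y2=1  y3=1  y4=0  y5=0  y6=0  y7=0  y8=1  y9=1  y10=1  y11=1  y12=1  y13=1

y10 occurs only positively in the remaining clauses — set y10 = True.
y12 occurs only positively in the remaining clauses — set y12 = True.
Set y1 = False and propagate.
  then y7 is forced to False.
  then y8 is forced to True.
  then y13 is forced to True.
Branch on y4: take y4 = False.
For the remaining variables, y2 = True, y3 = True, y5 = False, y6 = False, y9 = True, y11 = True works.
Check each clause:
  1. (y4 ∨ ¬y7 ∨ ¬y5) — ¬y7 is true.
  2. (¬y8 ∨ y13) — y13 is true.
  3. (y8 ∨ y7) — y8 is true.
  4. (y2 ∨ y10 ∨ ¬y6) — y2 is true.
  5. (¬y3 ∨ y12) — y12 is true.
  6. (y11 ∨ y10) — y10 is true.
  7. (¬y11 ∨ y13) — y13 is true.
  8. (y1 ∨ y10) — y10 is true.
  9. (y8 ∨ ¬y4 ∨ y10) — y8 is true.
  10. (y10 ∨ ¬y2) — y10 is true.
  11. (y9 ∨ y12) — y9 is true.
  12. (y1 ∨ ¬y7) — ¬y7 is true.
  13. (¬y4 ∨ y5 ∨ y8) — y8 is true.
  14. (¬y9 ∨ y11) — y11 is true.
  15. (¬y8 ∨ y10 ∨ ¬y1) — y10 is true.
  16. (¬y1 ∨ ¬y11 ∨ y3) — y3 is true.
  17. (y12 ∨ ¬y13 ∨ y3) — y3 is true.
  18. (¬y1 ∨ ¬y6) — ¬y6 is true.
  19. (y9 ∨ ¬y13 ∨ y11) — y11 is true.
  20. (y6 ∨ y8 ∨ y1) — y8 is true.
  21. (¬y5 ∨ ¬y11 ∨ y4) — ¬y5 is true.
  22. (y7 ∨ y12 ∨ y4) — y12 is true.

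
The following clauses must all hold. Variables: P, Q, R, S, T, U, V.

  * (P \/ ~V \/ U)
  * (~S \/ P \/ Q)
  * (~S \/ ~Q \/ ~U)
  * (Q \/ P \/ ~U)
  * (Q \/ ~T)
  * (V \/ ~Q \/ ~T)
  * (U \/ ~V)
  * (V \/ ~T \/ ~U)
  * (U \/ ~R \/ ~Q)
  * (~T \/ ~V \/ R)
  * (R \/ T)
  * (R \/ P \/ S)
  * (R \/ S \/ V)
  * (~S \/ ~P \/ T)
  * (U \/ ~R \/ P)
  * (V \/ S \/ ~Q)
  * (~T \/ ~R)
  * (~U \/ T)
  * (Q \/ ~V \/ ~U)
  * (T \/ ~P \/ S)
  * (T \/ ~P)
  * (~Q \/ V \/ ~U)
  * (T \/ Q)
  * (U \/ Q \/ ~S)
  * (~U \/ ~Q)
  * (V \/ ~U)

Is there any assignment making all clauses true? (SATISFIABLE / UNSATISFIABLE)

U = True:
  propagation gives T=True, Q=True; an empty clause results — contradiction.
U = False:
  T = True:
    propagation gives Q=True; an empty clause results — contradiction.
  T = False:
    propagation gives R=True, Q=False; an empty clause results — contradiction.
Every branch closes, so no satisfying assignment exists.

UNSATISFIABLE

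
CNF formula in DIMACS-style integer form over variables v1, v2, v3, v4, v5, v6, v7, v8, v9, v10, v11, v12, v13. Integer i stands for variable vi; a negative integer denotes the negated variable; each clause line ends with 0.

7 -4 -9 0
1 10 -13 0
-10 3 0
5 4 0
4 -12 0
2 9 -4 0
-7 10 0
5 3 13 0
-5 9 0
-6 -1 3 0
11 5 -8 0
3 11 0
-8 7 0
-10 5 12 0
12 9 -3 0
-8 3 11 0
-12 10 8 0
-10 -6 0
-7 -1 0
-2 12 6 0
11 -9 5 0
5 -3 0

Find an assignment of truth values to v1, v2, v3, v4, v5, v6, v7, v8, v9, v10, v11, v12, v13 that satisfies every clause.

v1=F, v2=F, v3=T, v4=T, v5=T, v6=F, v7=T, v8=F, v9=T, v10=T, v11=F, v12=T, v13=T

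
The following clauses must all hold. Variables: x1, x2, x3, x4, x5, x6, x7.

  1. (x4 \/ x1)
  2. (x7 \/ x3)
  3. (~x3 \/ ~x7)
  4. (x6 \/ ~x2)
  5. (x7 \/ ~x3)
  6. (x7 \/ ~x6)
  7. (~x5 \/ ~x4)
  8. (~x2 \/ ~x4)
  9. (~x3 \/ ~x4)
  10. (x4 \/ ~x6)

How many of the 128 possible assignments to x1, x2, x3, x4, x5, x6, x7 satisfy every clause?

6

Satisfying assignments:
  x1=F x2=F x3=F x4=T x5=F x6=F x7=T
  x1=F x2=F x3=F x4=T x5=F x6=T x7=T
  x1=T x2=F x3=F x4=F x5=F x6=F x7=T
  x1=T x2=F x3=F x4=F x5=T x6=F x7=T
  x1=T x2=F x3=F x4=T x5=F x6=F x7=T
  x1=T x2=F x3=F x4=T x5=F x6=T x7=T
That's 6 in total.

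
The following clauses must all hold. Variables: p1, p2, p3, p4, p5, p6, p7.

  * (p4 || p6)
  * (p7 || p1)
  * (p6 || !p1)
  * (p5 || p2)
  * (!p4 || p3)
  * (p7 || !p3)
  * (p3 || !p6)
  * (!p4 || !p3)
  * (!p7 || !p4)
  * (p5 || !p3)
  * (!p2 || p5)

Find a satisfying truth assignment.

p1 = False, p2 = True, p3 = True, p4 = False, p5 = True, p6 = True, p7 = True

Check each clause:
  1. (p4 || p6) — p6 is true.
  2. (p7 || p1) — p7 is true.
  3. (p6 || !p1) — !p1 is true.
  4. (p2 || p5) — p2 is true.
  5. (p3 || !p4) — p3 is true.
  6. (p7 || !p3) — p7 is true.
  7. (!p6 || p3) — p3 is true.
  8. (!p4 || !p3) — !p4 is true.
  9. (!p4 || !p7) — !p4 is true.
  10. (p5 || !p3) — p5 is true.
  11. (p5 || !p2) — p5 is true.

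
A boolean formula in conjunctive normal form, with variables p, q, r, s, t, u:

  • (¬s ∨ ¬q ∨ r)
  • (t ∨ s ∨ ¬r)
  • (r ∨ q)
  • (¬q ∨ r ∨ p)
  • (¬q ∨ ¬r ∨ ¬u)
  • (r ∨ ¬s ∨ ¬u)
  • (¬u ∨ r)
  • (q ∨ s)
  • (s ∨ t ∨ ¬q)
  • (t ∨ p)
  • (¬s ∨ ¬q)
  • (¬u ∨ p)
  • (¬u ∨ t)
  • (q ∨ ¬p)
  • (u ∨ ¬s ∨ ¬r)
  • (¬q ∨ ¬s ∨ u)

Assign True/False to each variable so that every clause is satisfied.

t occurs only positively in the remaining clauses — set t = True.
Set p = True and propagate.
  then q is forced to True.
  then s is forced to False.
Set r = False and propagate.
  then u is forced to False.
Every clause has at least one true literal under this assignment.

p=True, q=True, r=False, s=False, t=True, u=False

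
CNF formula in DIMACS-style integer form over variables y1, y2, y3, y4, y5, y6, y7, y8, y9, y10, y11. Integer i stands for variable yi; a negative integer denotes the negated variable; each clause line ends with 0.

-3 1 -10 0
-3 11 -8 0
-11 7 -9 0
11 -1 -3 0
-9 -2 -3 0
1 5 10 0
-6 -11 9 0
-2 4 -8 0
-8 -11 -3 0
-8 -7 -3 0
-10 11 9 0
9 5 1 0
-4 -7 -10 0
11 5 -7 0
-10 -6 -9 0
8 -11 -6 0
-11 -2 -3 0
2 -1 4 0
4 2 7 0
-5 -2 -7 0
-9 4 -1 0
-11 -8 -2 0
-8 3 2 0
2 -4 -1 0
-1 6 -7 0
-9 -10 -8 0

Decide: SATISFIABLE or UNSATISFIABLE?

SATISFIABLE

Branch on y1: take y1 = True.
For the remaining variables, y2 = True, y3 = False, y4 = True, y5 = True, y6 = False, y7 = False, y8 = True, y9 = True, y10 = False, y11 = False works.
Every clause has at least one true literal under this assignment.
So y1=True, y2=True, y3=False, y4=True, y5=True, y6=False, y7=False, y8=True, y9=True, y10=False, y11=False is a satisfying assignment.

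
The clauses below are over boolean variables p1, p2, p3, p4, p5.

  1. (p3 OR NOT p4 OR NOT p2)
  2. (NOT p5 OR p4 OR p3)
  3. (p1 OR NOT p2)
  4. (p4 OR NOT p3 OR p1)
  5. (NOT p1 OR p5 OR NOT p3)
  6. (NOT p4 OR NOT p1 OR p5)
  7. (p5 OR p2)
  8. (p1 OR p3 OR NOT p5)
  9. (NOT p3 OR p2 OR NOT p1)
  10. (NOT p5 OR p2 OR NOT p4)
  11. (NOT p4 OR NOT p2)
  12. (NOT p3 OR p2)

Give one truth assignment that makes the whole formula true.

p1 = True, p2 = True, p3 = True, p4 = False, p5 = True

Try p1 = True.
Try p2 = True.
  then p4 is forced to False.
Set p3 = True and propagate.
  then p5 is forced to True.
Every clause has at least one true literal under this assignment.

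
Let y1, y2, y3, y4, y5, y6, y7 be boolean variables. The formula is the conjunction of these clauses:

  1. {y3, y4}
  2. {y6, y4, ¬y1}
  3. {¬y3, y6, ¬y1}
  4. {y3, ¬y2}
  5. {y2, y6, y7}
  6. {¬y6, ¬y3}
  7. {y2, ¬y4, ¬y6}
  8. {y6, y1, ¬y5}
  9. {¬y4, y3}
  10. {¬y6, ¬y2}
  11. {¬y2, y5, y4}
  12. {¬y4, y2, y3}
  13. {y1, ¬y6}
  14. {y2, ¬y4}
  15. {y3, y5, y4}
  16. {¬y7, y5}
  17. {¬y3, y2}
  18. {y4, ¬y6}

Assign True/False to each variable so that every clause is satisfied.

Try y1 = False.
  then y6 is forced to False.
  then y5 is forced to False.
  then y7 is forced to False.
  then y2 is forced to True.
  then y3 is forced to True.
  then y4 is forced to True.

y1 = False  y2 = True  y3 = True  y4 = True  y5 = False  y6 = False  y7 = False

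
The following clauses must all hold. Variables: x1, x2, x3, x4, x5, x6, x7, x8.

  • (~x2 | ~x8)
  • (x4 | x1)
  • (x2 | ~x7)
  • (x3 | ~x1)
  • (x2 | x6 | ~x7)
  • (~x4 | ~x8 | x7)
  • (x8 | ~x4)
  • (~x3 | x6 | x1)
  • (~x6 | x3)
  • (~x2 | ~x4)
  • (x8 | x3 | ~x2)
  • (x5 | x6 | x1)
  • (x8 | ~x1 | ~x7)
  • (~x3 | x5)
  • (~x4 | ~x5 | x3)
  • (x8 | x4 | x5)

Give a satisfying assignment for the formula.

Try x1 = True.
  then x3 is forced to True.
  then x5 is forced to True.
The remaining clauses are satisfied by x2 = True, x4 = False, x6 = False, x7 = False, x8 = False.

x1 = True  x2 = True  x3 = True  x4 = False  x5 = True  x6 = False  x7 = False  x8 = False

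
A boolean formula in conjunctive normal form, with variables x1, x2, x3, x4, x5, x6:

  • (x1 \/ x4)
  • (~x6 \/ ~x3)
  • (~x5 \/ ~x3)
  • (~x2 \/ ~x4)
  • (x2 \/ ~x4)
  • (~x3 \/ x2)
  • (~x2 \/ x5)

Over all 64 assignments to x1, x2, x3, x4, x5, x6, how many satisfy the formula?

Satisfying assignments:
  x1=T x2=F x3=F x4=F x5=F x6=F
  x1=T x2=F x3=F x4=F x5=F x6=T
  x1=T x2=F x3=F x4=F x5=T x6=F
  x1=T x2=F x3=F x4=F x5=T x6=T
  x1=T x2=T x3=F x4=F x5=T x6=F
  x1=T x2=T x3=F x4=F x5=T x6=T
That's 6 in total.

6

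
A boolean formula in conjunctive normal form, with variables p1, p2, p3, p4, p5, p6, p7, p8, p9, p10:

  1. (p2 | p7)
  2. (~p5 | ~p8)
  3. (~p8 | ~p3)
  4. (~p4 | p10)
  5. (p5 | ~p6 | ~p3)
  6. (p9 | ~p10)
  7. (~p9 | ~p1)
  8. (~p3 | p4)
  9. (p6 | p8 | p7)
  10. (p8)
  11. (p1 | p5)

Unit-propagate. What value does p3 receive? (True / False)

(p8) stands alone — p8 = True.
From (~p5 | ~p8) and p8 = True: p5 = False.
From (~p8 | ~p3) and p8 = True: p3 = False.

False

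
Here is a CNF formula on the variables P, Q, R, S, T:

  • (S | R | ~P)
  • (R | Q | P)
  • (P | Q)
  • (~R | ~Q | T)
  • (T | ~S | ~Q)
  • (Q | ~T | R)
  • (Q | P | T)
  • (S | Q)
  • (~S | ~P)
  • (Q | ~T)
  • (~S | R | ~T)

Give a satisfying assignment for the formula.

P=False, Q=True, R=False, S=False, T=True

Branch on P: take P = False.
  then Q is forced to True.
Set R = False and propagate.
For the remaining variables, S = False, T = True works.
Every clause has at least one true literal under this assignment.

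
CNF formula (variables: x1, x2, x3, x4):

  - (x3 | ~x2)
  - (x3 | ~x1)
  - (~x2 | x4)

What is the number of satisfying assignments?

Satisfying assignments:
  x1=F x2=F x3=F x4=F
  x1=F x2=F x3=F x4=T
  x1=F x2=F x3=T x4=F
  x1=F x2=F x3=T x4=T
  x1=F x2=T x3=T x4=T
  x1=T x2=F x3=T x4=F
  x1=T x2=F x3=T x4=T
  x1=T x2=T x3=T x4=T
That's 8 in total.

8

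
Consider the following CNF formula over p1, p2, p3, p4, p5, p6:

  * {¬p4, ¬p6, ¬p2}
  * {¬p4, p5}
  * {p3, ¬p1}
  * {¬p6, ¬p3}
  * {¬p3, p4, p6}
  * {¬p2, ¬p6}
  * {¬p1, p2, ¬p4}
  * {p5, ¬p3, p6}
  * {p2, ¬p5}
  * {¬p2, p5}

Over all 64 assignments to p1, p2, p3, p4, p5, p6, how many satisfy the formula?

The models are:
  p1=F p2=F p3=F p4=F p5=F p6=F
  p1=F p2=F p3=F p4=F p5=F p6=T
  p1=F p2=T p3=F p4=F p5=T p6=F
  p1=F p2=T p3=F p4=T p5=T p6=F
  p1=F p2=T p3=T p4=T p5=T p6=F
  p1=T p2=T p3=T p4=T p5=T p6=F
Count: 6.

6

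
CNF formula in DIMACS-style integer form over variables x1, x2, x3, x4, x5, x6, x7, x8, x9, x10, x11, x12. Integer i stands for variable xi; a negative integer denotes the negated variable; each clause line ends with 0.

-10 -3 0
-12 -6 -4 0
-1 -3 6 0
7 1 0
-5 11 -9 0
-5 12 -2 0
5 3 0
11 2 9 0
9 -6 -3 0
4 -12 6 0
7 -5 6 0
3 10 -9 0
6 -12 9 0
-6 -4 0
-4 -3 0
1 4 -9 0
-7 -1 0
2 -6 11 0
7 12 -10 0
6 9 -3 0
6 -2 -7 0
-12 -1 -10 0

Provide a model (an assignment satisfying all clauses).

x1 = F, x2 = F, x3 = F, x4 = F, x5 = T, x6 = F, x7 = T, x8 = F, x9 = F, x10 = F, x11 = T, x12 = F

Check each clause:
  1. (!x3 || !x10) — !x3 is true.
  2. (!x6 || !x4 || !x12) — !x6 is true.
  3. (x6 || !x1 || !x3) — !x3 is true.
  4. (x1 || x7) — x7 is true.
  5. (!x9 || x11 || !x5) — x11 is true.
  6. (!x5 || !x2 || x12) — !x2 is true.
  7. (x3 || x5) — x5 is true.
  8. (x9 || x11 || x2) — x11 is true.
  9. (!x3 || x9 || !x6) — !x6 is true.
  10. (x6 || x4 || !x12) — !x12 is true.
  11. (!x5 || x6 || x7) — x7 is true.
  12. (x3 || !x9 || x10) — !x9 is true.
  13. (x9 || !x12 || x6) — !x12 is true.
  14. (!x6 || !x4) — !x6 is true.
  15. (!x4 || !x3) — !x4 is true.
  16. (x4 || !x9 || x1) — !x9 is true.
  17. (!x1 || !x7) — !x1 is true.
  18. (x11 || x2 || !x6) — !x6 is true.
  19. (!x10 || x12 || x7) — !x10 is true.
  20. (x9 || !x3 || x6) — !x3 is true.
  21. (!x7 || x6 || !x2) — !x2 is true.
  22. (!x12 || !x10 || !x1) — !x12 is true.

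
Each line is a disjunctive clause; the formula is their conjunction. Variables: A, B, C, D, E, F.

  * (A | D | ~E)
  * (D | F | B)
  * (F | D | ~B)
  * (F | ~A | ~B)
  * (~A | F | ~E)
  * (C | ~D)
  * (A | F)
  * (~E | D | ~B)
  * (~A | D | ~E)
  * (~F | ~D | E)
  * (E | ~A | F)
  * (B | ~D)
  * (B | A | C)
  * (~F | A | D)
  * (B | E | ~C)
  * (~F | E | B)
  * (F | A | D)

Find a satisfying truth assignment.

A=1, B=1, C=0, D=0, E=0, F=1

Set A = True and propagate.
Try B = True.
  then F is forced to True.
Try C = False.
  then D is forced to False.
  then E is forced to False.
Every clause has at least one true literal under this assignment.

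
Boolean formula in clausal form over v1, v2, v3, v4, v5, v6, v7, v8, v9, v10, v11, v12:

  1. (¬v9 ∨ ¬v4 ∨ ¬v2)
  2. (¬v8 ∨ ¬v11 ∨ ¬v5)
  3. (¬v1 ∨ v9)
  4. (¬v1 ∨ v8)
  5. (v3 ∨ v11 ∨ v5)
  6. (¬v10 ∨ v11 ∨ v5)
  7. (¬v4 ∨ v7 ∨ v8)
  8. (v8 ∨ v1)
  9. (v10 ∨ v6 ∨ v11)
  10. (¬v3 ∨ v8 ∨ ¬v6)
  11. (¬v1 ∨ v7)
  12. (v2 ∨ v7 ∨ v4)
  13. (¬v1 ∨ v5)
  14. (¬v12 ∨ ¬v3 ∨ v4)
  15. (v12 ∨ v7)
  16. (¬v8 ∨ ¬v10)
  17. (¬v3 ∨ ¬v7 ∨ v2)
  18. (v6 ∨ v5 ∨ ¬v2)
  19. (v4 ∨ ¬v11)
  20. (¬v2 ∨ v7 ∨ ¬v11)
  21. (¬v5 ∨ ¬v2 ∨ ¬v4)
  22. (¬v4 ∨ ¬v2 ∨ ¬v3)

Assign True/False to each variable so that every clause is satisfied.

v1=F, v2=F, v3=F, v4=T, v5=F, v6=T, v7=T, v8=T, v9=T, v10=F, v11=T, v12=T

Branch on v1: take v1 = False.
  then v8 is forced to True.
  then v10 is forced to False.
Set v2 = False and propagate.
Branch on v3: take v3 = False.
The remaining clauses are satisfied by v4 = True, v5 = False, v6 = True, v7 = True, v9 = True, v11 = True, v12 = True.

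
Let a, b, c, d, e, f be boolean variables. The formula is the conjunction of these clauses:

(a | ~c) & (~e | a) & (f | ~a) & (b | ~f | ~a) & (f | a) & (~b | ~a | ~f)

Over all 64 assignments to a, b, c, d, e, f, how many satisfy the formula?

Satisfying assignments:
  a=F b=F c=F d=F e=F f=T
  a=F b=F c=F d=T e=F f=T
  a=F b=T c=F d=F e=F f=T
  a=F b=T c=F d=T e=F f=T
That's 4 in total.

4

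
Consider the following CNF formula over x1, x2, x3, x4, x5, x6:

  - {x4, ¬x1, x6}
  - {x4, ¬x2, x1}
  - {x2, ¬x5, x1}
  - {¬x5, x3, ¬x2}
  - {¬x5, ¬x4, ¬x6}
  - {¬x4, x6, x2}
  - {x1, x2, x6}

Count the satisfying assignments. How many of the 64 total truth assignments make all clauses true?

Case analysis on x2 and x1:
  x2=T, x1=T: 8 of the 16 assignments to (x3,x4,x5,x6) work.
  x2=T, x1=F: 5 of the 16 assignments to (x3,x4,x5,x6) work.
  x2=F, x1=T: x3 free; 3 ways for (x4,x5,x6) × 2^1 = 6.
  x2=F, x1=F: remaining (x3,x4,x5,x6) ∈ {(F,F,F,T); (F,T,F,T); (T,F,F,T); (T,T,F,T)} — 4.
Total: 8 + 5 + 6 + 4 = 23.

23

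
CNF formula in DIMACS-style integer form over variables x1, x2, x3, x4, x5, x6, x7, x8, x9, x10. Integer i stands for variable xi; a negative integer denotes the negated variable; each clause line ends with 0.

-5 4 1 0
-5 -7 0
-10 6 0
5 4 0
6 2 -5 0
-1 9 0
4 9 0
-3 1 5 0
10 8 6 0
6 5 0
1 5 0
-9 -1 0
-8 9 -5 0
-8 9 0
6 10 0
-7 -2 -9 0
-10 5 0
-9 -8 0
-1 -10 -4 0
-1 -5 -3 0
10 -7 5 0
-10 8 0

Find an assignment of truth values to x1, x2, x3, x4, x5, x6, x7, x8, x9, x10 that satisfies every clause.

x3 occurs only negated in the remaining clauses — set x3 = False.
x6 occurs only positively in the remaining clauses — set x6 = True.
Try x1 = False.
  then x5 is forced to True.
  then x4 is forced to True.
  then x7 is forced to False.
Try x8 = False.
  then x10 is forced to False.
x2, x9 are now unconstrained; take x2 = False, x9 = False.
Every clause has at least one true literal under this assignment.

x1 = False, x2 = False, x3 = False, x4 = True, x5 = True, x6 = True, x7 = False, x8 = False, x9 = False, x10 = False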